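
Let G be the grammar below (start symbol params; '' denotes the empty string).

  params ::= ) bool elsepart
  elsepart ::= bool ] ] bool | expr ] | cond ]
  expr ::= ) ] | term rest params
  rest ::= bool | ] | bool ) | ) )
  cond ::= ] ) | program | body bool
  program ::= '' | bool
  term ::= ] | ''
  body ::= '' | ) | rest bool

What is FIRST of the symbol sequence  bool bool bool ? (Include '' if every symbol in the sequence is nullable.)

{ bool }

bool is a terminal; add {bool} and stop.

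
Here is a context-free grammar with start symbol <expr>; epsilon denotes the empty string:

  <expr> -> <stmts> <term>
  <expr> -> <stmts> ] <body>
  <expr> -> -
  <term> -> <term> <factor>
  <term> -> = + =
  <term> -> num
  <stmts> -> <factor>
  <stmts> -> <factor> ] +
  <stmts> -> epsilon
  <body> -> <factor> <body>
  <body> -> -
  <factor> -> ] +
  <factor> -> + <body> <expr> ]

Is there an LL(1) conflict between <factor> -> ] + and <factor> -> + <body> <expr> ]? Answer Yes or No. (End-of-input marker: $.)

FIRST(] +) = { ] } and FIRST(+ <body> <expr> ]) = { + }.
The FIRST sets are disjoint and neither alternative is nullable — no conflict.

No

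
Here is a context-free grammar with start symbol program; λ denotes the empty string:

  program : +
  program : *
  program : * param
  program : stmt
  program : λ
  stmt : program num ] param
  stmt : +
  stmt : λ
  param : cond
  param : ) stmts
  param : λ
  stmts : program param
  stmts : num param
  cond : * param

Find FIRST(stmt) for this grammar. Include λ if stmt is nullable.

{ *, +, num, λ }

From stmt : program num ] param: program nullable, take FIRST(program) ∪ {num} = { *, +, num }.
stmt : + contributes {+}.
stmt : λ contributes λ.
Union: FIRST(stmt) = { *, +, num, λ }.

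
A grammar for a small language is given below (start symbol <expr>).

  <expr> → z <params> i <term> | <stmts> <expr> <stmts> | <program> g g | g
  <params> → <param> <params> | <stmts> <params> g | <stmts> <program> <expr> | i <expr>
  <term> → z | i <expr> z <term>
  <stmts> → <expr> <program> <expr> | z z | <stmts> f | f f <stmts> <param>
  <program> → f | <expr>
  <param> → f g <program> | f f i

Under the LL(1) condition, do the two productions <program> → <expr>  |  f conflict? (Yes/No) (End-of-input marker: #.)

FIRST(<expr>) = { f, g, z } and FIRST(f) = { f }.
Both contain f, so the two alternatives are not disjoint — LL(1) conflict.

Yes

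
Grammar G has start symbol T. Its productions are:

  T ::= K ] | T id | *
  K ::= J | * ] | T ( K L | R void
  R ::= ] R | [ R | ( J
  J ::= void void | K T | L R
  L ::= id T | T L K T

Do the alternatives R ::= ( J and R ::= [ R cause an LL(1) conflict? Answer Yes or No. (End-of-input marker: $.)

FIRST(( J) = { ( } and FIRST([ R) = { [ }.
The FIRST sets are disjoint and neither alternative is nullable — no conflict.

No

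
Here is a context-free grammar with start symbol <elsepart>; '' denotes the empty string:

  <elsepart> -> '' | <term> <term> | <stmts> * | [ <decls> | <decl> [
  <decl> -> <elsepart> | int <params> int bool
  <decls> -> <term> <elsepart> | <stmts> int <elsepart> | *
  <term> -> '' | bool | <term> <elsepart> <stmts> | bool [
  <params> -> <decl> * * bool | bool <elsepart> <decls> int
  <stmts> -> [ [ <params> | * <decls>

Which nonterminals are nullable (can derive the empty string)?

Directly nullable (have an ''-production): <elsepart>, <term>.
<decl> -> <elsepart> with every symbol nullable, so <decl> is nullable.
<decls> -> <term> <elsepart> with every symbol nullable, so <decls> is nullable.
No other nonterminal has a production whose RHS symbols are all nullable.

{ <decl>, <decls>, <elsepart>, <term> }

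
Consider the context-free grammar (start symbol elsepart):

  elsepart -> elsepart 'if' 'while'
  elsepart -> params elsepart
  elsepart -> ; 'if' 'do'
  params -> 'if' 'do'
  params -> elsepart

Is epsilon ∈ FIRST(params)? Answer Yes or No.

No nonterminal in this grammar is nullable.
No production of params has an RHS whose symbols are all nullable, so params is not nullable.

No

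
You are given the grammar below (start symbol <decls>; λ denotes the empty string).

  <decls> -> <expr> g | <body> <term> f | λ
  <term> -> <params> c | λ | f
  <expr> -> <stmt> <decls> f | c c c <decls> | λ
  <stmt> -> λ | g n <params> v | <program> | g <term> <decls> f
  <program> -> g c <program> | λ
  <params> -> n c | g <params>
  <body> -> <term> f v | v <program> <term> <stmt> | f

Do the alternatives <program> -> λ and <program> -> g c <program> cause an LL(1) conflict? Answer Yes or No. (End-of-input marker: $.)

Yes

FIRST(λ) = { λ } and FIRST(g c <program>) = { g }.
The first alternative is nullable and FOLLOW(<program>) = { c, f, g, n, v } shares g with FIRST of the second — conflict.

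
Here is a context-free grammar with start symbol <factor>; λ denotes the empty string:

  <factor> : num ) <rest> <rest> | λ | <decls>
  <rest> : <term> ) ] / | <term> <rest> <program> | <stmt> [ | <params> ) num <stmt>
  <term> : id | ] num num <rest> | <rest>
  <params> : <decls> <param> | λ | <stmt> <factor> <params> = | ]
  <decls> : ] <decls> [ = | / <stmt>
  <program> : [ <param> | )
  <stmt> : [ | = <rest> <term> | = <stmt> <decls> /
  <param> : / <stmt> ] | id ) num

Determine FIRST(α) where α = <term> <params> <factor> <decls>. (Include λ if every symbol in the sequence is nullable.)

{ ), /, =, [, ], id }

Add FIRST(<term>) = { ), /, =, [, ], id }; <term> is not nullable, stop.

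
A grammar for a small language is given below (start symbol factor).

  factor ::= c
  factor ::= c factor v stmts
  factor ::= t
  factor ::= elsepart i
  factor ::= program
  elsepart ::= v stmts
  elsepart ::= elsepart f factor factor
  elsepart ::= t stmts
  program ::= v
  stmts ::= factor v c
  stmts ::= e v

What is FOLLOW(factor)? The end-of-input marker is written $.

{ $, c, f, i, t, v }

factor is the start symbol, so $ ∈ FOLLOW(factor).
In factor ::= c factor v stmts: add FIRST(v stmts) = { v }.
In elsepart ::= elsepart f factor factor: add FIRST(factor) = { c, t, v }.
In elsepart ::= elsepart f factor factor: factor is at the end, add FOLLOW(elsepart) = { f, i }.
In stmts ::= factor v c: add FIRST(v c) = { v }.
Union: FOLLOW(factor) = { $, c, f, i, t, v }.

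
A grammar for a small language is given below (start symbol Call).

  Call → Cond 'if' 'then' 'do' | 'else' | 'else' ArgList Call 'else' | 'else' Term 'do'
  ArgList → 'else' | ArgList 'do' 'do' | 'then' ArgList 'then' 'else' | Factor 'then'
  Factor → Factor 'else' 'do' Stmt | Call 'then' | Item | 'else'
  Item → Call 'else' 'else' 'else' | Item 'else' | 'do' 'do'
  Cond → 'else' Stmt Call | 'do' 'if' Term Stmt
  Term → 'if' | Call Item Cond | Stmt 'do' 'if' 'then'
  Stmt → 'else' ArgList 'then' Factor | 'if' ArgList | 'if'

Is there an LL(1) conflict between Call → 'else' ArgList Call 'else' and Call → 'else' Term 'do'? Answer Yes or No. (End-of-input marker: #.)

Yes

FIRST('else' ArgList Call 'else') = { 'else' } and FIRST('else' Term 'do') = { 'else' }.
Both contain 'else', so the two alternatives are not disjoint — LL(1) conflict.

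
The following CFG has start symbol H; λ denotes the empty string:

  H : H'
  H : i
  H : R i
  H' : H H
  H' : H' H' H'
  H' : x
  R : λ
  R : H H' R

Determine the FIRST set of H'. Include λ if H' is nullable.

{ i, x }

From H' : H H: add FIRST(H) = { i, x }.
From H' : H' H' H': add FIRST(H') = { i, x }.
H' : x contributes {x}.
Union: FIRST(H') = { i, x }.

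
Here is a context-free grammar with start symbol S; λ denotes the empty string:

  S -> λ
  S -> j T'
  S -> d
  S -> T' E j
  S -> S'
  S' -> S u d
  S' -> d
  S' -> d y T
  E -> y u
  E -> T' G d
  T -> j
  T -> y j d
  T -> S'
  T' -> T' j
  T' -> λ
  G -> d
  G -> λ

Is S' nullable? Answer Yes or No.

No

Nullable nonterminals: G, S, T'.
No production of S' has an RHS whose symbols are all nullable, so S' is not nullable.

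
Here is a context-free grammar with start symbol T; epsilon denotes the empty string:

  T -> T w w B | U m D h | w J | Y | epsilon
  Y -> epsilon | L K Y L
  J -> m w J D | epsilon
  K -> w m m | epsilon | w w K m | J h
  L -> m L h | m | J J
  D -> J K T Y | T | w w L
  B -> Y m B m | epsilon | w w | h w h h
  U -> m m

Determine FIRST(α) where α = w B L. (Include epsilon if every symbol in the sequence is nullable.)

w is a terminal; add {w} and stop.

{ w }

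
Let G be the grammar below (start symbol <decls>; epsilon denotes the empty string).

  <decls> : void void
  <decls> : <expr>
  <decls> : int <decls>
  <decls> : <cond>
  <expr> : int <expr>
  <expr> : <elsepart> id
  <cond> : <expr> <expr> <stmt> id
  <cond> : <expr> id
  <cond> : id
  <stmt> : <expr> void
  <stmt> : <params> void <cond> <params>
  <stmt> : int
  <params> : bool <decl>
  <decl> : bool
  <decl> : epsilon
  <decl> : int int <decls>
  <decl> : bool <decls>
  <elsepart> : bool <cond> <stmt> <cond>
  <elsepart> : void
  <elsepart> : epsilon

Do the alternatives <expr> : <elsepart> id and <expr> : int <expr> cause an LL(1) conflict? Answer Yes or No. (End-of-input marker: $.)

No

FIRST(<elsepart> id) = { bool, id, void } and FIRST(int <expr>) = { int }.
The FIRST sets are disjoint and neither alternative is nullable — no conflict.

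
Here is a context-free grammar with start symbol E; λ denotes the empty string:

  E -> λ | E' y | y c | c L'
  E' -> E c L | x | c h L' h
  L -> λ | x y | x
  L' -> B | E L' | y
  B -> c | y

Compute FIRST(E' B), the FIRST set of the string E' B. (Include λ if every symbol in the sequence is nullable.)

Add FIRST(E') = { c, x, y }; E' is not nullable, stop.

{ c, x, y }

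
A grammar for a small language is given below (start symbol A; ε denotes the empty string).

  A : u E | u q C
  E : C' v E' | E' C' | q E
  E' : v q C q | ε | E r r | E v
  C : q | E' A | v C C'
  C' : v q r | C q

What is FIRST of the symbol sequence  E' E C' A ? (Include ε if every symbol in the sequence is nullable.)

Add FIRST(E')\{ε} = { q, u, v }; E' is nullable, continue.
Add FIRST(E) = { q, u, v }; E is not nullable, stop.

{ q, u, v }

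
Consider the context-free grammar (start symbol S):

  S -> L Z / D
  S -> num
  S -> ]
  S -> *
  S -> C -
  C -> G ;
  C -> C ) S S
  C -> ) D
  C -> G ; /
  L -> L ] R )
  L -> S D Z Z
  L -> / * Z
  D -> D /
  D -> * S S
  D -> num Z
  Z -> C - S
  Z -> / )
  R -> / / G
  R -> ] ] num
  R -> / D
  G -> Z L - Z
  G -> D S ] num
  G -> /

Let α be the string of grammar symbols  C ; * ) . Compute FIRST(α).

Add FIRST(C) = { ), *, /, num }; C is not nullable, stop.

{ ), *, /, num }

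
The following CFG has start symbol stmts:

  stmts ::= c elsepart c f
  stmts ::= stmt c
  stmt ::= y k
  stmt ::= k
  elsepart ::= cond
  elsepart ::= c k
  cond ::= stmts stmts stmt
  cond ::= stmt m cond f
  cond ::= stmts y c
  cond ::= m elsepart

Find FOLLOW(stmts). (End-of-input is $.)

stmts is the start symbol, so $ ∈ FOLLOW(stmts).
In cond ::= stmts stmts stmt: add FIRST(stmts stmt) = { c, k, y }.
In cond ::= stmts stmts stmt: add FIRST(stmt) = { k, y }.
In cond ::= stmts y c: add FIRST(y c) = { y }.
Union: FOLLOW(stmts) = { $, c, k, y }.

{ $, c, k, y }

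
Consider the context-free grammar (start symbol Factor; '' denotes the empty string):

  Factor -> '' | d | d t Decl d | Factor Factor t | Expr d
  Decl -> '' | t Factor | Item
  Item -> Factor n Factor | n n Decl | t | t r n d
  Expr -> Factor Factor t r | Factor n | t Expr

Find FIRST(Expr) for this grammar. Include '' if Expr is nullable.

From Expr -> Factor Factor t r: Factor, Factor nullable, take FIRST(Factor) ∪ FIRST(Factor) ∪ {t} = { d, n, t }.
From Expr -> Factor n: Factor nullable, take FIRST(Factor) ∪ {n} = { d, n, t }.
Expr -> t Expr contributes {t}.
Union: FIRST(Expr) = { d, n, t }.

{ d, n, t }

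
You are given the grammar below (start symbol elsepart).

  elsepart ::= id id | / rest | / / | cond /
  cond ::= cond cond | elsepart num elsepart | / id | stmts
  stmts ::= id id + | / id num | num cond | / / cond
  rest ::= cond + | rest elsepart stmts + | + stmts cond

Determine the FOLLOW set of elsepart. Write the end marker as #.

{ #, +, /, id, num }

elsepart is the start symbol, so # ∈ FOLLOW(elsepart).
In cond ::= elsepart num elsepart: add FIRST(num elsepart) = { num }.
In cond ::= elsepart num elsepart: elsepart is at the end, add FOLLOW(cond) = { #, +, /, id, num }.
In rest ::= rest elsepart stmts +: add FIRST(stmts +) = { /, id, num }.
Union: FOLLOW(elsepart) = { #, +, /, id, num }.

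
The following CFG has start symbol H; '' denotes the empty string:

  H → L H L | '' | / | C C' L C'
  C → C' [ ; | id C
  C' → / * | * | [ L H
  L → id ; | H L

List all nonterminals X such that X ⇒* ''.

{ H }

Directly nullable (have an ''-production): H.
No other nonterminal has a production whose RHS symbols are all nullable.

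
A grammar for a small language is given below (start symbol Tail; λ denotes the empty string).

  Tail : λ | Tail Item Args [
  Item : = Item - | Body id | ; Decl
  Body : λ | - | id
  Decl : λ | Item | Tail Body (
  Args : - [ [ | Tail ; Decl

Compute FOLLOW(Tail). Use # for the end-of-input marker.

Tail is the start symbol, so # ∈ FOLLOW(Tail).
In Tail : Tail Item Args [: add FIRST(Item Args [) = { -, ;, =, id }.
In Decl : Tail Body (: add FIRST(Body () = { (, -, id }.
In Args : Tail ; Decl: add FIRST(; Decl) = { ; }.
Union: FOLLOW(Tail) = { #, (, -, ;, =, id }.

{ #, (, -, ;, =, id }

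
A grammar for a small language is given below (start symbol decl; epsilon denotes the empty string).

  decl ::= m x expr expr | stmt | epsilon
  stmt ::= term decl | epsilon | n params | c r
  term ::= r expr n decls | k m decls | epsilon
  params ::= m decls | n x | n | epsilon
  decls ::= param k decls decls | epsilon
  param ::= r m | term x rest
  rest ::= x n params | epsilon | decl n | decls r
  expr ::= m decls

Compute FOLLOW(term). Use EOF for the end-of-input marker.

In stmt ::= term decl: add FIRST(decl)\{epsilon} = { c, k, m, n, r }.
  Since decl is nullable, also add FOLLOW(stmt) = { EOF, n }.
In param ::= term x rest: add FIRST(x rest) = { x }.
Union: FOLLOW(term) = { EOF, c, k, m, n, r, x }.

{ EOF, c, k, m, n, r, x }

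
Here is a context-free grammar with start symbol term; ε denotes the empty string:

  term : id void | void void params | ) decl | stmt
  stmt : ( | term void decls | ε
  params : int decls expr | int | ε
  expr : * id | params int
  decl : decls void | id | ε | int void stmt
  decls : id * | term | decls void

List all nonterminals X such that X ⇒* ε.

{ decl, decls, params, stmt, term }

Directly nullable (have an ε-production): stmt, params, decl.
decls : term with every symbol nullable, so decls is nullable.
term : stmt with every symbol nullable, so term is nullable.
No other nonterminal has a production whose RHS symbols are all nullable.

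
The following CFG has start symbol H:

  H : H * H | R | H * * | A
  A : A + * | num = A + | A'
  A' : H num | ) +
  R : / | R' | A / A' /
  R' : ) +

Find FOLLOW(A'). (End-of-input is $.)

In A : A': A' is at the end, add FOLLOW(A) = { $, *, +, /, num }.
In R : A / A' /: add FIRST(/) = { / }.
Union: FOLLOW(A') = { $, *, +, /, num }.

{ $, *, +, /, num }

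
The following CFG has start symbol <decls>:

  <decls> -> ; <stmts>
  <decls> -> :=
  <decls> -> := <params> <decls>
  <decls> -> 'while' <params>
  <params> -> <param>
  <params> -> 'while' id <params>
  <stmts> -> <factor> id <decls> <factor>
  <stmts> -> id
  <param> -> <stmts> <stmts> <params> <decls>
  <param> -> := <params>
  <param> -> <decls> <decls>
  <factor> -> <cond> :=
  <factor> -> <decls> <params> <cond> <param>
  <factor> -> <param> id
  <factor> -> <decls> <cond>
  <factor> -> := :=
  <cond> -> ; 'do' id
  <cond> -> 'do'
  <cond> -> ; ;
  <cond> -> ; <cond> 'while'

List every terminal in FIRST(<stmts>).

{ 'do', 'while', :=, ;, id }

From <stmts> -> <factor> id <decls> <factor>: add FIRST(<factor>) = { 'do', 'while', :=, ;, id }.
<stmts> -> id contributes {id}.
Union: FIRST(<stmts>) = { 'do', 'while', :=, ;, id }.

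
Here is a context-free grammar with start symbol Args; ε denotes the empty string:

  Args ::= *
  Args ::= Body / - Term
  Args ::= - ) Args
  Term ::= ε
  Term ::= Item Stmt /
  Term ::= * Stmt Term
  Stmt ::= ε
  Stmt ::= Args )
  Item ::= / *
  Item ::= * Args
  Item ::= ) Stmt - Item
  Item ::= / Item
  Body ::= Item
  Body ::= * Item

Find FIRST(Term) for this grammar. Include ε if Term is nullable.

Term ::= ε contributes ε.
From Term ::= Item Stmt /: add FIRST(Item) = { ), *, / }.
Term ::= * Stmt Term contributes {*}.
Union: FIRST(Term) = { ), *, /, ε }.

{ ), *, /, ε }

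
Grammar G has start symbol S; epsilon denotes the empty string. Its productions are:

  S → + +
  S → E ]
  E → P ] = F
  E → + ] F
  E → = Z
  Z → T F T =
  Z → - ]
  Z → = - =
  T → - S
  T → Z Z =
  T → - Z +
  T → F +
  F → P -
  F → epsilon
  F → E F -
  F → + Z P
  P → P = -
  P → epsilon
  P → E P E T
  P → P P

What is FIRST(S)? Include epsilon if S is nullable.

S → + + contributes {+}.
From S → E ]: add FIRST(E) = { +, =, ] }.
Union: FIRST(S) = { +, =, ] }.

{ +, =, ] }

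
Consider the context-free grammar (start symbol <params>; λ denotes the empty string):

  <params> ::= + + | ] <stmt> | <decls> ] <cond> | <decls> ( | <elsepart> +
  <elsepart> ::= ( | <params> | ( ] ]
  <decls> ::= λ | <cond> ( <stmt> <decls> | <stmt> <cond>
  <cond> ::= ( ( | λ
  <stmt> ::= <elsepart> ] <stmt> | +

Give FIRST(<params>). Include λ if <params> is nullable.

{ (, +, ] }

<params> ::= + + contributes {+}.
<params> ::= ] <stmt> contributes {]}.
From <params> ::= <decls> ] <cond>: <decls> nullable, take FIRST(<decls>) ∪ {]} = { (, +, ] }.
From <params> ::= <decls> (: <decls> nullable, take FIRST(<decls>) ∪ {(} = { (, +, ] }.
From <params> ::= <elsepart> +: add FIRST(<elsepart>) = { (, +, ] }.
Union: FIRST(<params>) = { (, +, ] }.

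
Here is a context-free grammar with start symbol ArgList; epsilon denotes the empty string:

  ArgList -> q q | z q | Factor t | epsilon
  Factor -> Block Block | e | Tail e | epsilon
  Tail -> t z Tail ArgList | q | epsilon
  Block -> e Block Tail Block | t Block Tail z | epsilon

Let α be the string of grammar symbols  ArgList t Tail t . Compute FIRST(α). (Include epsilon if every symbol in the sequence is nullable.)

{ e, q, t, z }

Add FIRST(ArgList)\{epsilon} = { e, q, t, z }; ArgList is nullable, continue.
t is a terminal; add {t} and stop.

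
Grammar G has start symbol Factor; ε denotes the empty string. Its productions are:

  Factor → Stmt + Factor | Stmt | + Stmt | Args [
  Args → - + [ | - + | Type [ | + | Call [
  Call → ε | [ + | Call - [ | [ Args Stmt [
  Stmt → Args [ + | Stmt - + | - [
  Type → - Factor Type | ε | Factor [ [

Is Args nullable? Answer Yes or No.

No

Nullable nonterminals: Call, Type.
No production of Args has an RHS whose symbols are all nullable, so Args is not nullable.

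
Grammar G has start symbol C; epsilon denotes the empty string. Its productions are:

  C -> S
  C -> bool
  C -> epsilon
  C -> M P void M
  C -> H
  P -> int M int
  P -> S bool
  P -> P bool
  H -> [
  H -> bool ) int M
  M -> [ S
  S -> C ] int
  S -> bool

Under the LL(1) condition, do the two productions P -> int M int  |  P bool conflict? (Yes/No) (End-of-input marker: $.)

FIRST(int M int) = { int } and FIRST(P bool) = { [, ], bool, int }.
Both contain int, so the two alternatives are not disjoint — LL(1) conflict.

Yes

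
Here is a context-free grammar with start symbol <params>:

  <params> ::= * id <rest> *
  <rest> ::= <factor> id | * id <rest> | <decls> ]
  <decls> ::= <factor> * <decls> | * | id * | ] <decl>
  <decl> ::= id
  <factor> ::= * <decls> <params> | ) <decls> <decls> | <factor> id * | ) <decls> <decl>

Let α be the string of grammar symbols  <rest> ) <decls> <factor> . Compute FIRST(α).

{ ), *, ], id }

Add FIRST(<rest>) = { ), *, ], id }; <rest> is not nullable, stop.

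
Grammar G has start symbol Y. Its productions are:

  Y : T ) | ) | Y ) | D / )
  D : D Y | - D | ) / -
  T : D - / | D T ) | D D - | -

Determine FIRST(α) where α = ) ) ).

) is a terminal; add {)} and stop.

{ ) }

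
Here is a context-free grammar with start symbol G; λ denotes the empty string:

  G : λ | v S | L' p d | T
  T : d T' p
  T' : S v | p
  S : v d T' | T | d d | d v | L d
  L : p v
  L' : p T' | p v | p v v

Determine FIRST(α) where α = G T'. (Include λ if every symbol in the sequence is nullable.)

{ d, p, v }

Add FIRST(G)\{λ} = { d, p, v }; G is nullable, continue.
Add FIRST(T') = { d, p, v }; T' is not nullable, stop.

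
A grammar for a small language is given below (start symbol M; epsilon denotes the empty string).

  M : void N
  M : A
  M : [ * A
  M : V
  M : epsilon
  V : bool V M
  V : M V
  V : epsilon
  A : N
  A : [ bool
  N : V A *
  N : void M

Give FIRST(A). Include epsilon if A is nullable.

From A : N: add FIRST(N) = { [, bool, void }.
A : [ bool contributes {[}.
Union: FIRST(A) = { [, bool, void }.

{ [, bool, void }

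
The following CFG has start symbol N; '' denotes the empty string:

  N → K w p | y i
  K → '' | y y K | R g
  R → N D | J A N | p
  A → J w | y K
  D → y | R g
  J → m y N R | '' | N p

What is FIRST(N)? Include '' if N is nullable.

From N → K w p: K nullable, take FIRST(K) ∪ {w} = { m, p, w, y }.
N → y i contributes {y}.
Union: FIRST(N) = { m, p, w, y }.

{ m, p, w, y }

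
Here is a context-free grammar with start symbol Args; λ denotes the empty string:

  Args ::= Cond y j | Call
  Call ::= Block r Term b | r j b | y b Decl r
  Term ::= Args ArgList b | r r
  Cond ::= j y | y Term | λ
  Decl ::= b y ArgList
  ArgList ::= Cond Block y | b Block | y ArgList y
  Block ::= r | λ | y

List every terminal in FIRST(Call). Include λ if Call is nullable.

{ r, y }

From Call ::= Block r Term b: Block nullable, take FIRST(Block) ∪ {r} = { r, y }.
Call ::= r j b contributes {r}.
Call ::= y b Decl r contributes {y}.
Union: FIRST(Call) = { r, y }.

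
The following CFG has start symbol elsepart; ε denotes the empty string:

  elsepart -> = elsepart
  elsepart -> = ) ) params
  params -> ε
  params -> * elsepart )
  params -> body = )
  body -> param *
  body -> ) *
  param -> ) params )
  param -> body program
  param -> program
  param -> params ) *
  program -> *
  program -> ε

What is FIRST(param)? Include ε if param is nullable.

param -> ) params ) contributes {)}.
From param -> body program: add FIRST(body) = { ), * }.
From param -> program: add FIRST(program) = { *, ε } (including ε since program is nullable).
From param -> params ) *: params nullable, take FIRST(params) ∪ {)} = { ), * }.
Union: FIRST(param) = { ), *, ε }.

{ ), *, ε }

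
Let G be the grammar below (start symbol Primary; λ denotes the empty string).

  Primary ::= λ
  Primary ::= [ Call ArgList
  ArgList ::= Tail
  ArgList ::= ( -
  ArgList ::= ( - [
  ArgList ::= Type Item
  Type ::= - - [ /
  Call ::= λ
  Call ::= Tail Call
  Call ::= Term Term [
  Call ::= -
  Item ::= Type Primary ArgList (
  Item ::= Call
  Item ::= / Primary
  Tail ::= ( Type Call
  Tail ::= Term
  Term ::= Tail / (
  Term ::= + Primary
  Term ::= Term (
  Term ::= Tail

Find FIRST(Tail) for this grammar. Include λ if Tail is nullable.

{ (, + }

Tail ::= ( Type Call contributes {(}.
From Tail ::= Term: add FIRST(Term) = { (, + }.
Union: FIRST(Tail) = { (, + }.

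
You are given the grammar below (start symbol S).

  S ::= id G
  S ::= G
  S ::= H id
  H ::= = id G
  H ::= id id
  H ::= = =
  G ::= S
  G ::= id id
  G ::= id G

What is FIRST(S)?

S ::= id G contributes {id}.
From S ::= G: add FIRST(G) = { =, id }.
From S ::= H id: add FIRST(H) = { =, id }.
Union: FIRST(S) = { =, id }.

{ =, id }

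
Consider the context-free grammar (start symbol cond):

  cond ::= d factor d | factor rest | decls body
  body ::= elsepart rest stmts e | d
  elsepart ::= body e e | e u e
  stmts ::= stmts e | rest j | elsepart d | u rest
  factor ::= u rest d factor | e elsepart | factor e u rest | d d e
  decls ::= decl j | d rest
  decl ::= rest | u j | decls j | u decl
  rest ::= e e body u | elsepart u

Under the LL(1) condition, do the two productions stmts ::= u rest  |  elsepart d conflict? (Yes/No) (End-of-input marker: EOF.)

No

FIRST(u rest) = { u } and FIRST(elsepart d) = { d, e }.
The FIRST sets are disjoint and neither alternative is nullable — no conflict.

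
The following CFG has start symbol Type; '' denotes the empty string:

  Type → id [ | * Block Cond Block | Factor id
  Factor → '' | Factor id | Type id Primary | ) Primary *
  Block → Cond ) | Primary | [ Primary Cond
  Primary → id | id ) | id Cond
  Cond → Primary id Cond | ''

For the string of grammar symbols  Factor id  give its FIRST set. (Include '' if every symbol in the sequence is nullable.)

{ ), *, id }

Add FIRST(Factor)\{''} = { ), *, id }; Factor is nullable, continue.
id is a terminal; add {id} and stop.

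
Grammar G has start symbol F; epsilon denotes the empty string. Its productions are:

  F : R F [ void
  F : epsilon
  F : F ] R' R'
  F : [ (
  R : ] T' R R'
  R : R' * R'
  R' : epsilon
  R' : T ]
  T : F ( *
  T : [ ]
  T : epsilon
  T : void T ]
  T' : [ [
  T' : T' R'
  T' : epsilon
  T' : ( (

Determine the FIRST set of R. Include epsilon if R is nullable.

R : ] T' R R' contributes {]}.
From R : R' * R': R' nullable, take FIRST(R') ∪ {*} = { (, *, [, ], void }.
Union: FIRST(R) = { (, *, [, ], void }.

{ (, *, [, ], void }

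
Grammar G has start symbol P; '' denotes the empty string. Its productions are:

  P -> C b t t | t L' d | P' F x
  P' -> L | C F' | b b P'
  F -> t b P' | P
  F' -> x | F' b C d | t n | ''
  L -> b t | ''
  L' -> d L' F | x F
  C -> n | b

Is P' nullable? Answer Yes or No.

Yes

P' -> L and each of L is nullable, so P' ⇒* ''.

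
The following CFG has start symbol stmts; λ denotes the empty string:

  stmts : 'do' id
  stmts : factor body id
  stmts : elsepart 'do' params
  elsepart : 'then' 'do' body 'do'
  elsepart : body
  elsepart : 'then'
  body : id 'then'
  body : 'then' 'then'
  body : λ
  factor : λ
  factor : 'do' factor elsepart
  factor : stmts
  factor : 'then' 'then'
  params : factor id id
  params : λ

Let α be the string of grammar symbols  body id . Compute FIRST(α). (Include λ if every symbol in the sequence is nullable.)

{ 'then', id }

Add FIRST(body)\{λ} = { 'then', id }; body is nullable, continue.
id is a terminal; add {id} and stop.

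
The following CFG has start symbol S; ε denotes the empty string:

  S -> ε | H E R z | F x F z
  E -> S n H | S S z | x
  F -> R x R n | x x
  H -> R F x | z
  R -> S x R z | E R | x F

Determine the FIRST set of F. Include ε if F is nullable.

From F -> R x R n: add FIRST(R) = { n, x, z }.
F -> x x contributes {x}.
Union: FIRST(F) = { n, x, z }.

{ n, x, z }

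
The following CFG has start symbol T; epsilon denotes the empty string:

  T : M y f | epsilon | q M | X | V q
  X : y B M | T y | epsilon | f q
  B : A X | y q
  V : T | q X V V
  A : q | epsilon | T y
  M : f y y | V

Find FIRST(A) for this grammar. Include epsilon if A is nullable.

A : q contributes {q}.
A : epsilon contributes epsilon.
From A : T y: T nullable, take FIRST(T) ∪ {y} = { f, q, y }.
Union: FIRST(A) = { f, q, y, epsilon }.

{ f, q, y, epsilon }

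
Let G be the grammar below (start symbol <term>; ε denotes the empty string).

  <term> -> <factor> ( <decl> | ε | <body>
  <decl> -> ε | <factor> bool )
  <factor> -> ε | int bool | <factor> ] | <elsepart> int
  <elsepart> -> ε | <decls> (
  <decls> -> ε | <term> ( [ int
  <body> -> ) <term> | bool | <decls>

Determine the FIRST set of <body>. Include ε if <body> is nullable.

{ (, ), ], bool, int, ε }

<body> -> ) <term> contributes {)}.
<body> -> bool contributes {bool}.
From <body> -> <decls>: add FIRST(<decls>) = { (, ), ], bool, int, ε } (including ε since <decls> is nullable).
Union: FIRST(<body>) = { (, ), ], bool, int, ε }.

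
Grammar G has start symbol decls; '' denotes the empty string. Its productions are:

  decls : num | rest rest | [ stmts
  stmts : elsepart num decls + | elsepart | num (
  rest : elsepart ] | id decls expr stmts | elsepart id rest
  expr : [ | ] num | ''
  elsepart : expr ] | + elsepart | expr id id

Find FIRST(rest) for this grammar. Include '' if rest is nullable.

{ +, [, ], id }

From rest : elsepart ]: add FIRST(elsepart) = { +, [, ], id }.
rest : id decls expr stmts contributes {id}.
From rest : elsepart id rest: add FIRST(elsepart) = { +, [, ], id }.
Union: FIRST(rest) = { +, [, ], id }.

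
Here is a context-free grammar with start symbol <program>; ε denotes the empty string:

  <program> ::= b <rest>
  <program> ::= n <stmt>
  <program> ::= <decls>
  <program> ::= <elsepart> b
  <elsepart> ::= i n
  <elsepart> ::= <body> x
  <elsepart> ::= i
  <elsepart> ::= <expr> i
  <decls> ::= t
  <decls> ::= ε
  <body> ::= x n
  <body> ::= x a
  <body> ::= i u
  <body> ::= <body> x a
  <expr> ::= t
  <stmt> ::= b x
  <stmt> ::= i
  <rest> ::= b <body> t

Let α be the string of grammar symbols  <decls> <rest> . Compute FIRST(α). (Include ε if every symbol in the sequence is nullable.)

{ b, t }

Add FIRST(<decls>)\{ε} = { t }; <decls> is nullable, continue.
Add FIRST(<rest>) = { b }; <rest> is not nullable, stop.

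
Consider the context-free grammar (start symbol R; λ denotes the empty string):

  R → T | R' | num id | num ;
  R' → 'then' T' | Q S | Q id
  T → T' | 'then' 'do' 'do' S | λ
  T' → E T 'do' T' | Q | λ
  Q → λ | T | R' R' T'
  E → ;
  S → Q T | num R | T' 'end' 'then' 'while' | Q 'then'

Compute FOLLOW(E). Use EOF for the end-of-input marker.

In T' → E T 'do' T': add FIRST(T 'do' T') = { 'do', 'end', 'then', ;, id, num }.
Union: FOLLOW(E) = { 'do', 'end', 'then', ;, id, num }.

{ 'do', 'end', 'then', ;, id, num }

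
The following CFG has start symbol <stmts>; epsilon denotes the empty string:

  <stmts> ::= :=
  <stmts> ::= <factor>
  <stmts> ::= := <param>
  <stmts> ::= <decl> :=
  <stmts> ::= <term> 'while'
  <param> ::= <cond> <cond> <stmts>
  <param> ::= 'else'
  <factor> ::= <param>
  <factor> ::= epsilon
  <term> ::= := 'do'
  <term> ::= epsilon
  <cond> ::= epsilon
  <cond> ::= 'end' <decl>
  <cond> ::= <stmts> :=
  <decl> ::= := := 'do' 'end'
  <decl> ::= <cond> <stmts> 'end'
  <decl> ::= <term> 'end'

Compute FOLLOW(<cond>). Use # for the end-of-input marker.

{ #, 'else', 'end', 'while', := }

In <param> ::= <cond> <cond> <stmts>: add FIRST(<cond> <stmts>)\{epsilon} = { 'else', 'end', 'while', := }.
  Since <cond> <stmts> is nullable, also add FOLLOW(<param>) = { #, 'end', := }.
In <param> ::= <cond> <cond> <stmts>: add FIRST(<stmts>)\{epsilon} = { 'else', 'end', 'while', := }.
  Since <stmts> is nullable, also add FOLLOW(<param>) = { #, 'end', := }.
In <decl> ::= <cond> <stmts> 'end': add FIRST(<stmts> 'end') = { 'else', 'end', 'while', := }.
Union: FOLLOW(<cond>) = { #, 'else', 'end', 'while', := }.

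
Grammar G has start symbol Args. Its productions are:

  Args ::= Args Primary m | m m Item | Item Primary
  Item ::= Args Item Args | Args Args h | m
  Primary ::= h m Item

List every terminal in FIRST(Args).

From Args ::= Args Primary m: add FIRST(Args) = { m }.
Args ::= m m Item contributes {m}.
From Args ::= Item Primary: add FIRST(Item) = { m }.
Union: FIRST(Args) = { m }.

{ m }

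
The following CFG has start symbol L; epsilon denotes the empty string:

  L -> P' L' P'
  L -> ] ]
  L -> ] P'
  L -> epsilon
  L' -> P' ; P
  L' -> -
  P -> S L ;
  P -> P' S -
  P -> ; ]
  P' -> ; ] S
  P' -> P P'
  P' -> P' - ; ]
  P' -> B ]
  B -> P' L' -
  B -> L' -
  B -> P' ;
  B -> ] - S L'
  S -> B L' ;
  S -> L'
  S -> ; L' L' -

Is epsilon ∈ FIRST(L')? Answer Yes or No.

No

Nullable nonterminals: L.
No production of L' has an RHS whose symbols are all nullable, so L' is not nullable.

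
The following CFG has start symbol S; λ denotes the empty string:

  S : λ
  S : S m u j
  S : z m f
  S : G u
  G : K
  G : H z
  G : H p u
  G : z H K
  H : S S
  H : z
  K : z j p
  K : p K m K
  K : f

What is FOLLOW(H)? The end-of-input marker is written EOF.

In G : H z: add FIRST(z) = { z }.
In G : H p u: add FIRST(p u) = { p }.
In G : z H K: add FIRST(K) = { f, p, z }.
Union: FOLLOW(H) = { f, p, z }.

{ f, p, z }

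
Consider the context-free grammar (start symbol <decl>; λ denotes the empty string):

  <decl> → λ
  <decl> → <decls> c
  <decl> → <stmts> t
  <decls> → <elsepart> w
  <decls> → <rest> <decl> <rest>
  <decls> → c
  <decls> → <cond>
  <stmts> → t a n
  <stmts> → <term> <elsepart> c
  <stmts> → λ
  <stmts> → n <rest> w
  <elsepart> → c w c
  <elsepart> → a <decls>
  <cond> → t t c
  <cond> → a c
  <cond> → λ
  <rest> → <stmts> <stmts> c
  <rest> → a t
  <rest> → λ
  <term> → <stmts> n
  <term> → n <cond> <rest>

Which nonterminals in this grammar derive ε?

{ <cond>, <decl>, <decls>, <rest>, <stmts> }

Directly nullable (have an λ-production): <decl>, <stmts>, <cond>, <rest>.
<decls> → <rest> <decl> <rest> with every symbol nullable, so <decls> is nullable.
No other nonterminal has a production whose RHS symbols are all nullable.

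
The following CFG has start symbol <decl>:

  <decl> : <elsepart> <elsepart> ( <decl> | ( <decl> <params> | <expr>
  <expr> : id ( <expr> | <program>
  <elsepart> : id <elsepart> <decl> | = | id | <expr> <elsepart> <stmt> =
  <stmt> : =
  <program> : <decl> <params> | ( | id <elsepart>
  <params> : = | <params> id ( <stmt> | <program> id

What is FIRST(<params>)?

{ (, =, id }

<params> : = contributes {=}.
From <params> : <params> id ( <stmt>: add FIRST(<params>) = { (, =, id }.
From <params> : <program> id: add FIRST(<program>) = { (, =, id }.
Union: FIRST(<params>) = { (, =, id }.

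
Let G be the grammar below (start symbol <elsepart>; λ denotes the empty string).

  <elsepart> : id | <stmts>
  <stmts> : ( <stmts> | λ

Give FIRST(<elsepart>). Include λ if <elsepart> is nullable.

{ (, id, λ }

<elsepart> : id contributes {id}.
From <elsepart> : <stmts>: add FIRST(<stmts>) = { (, λ } (including λ since <stmts> is nullable).
Union: FIRST(<elsepart>) = { (, id, λ }.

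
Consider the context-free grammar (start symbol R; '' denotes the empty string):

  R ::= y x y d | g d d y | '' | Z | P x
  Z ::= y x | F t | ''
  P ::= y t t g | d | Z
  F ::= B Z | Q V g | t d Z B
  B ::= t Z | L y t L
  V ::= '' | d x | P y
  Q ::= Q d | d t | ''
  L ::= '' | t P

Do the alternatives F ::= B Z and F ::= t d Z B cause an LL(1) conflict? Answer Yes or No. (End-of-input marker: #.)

FIRST(B Z) = { t, y } and FIRST(t d Z B) = { t }.
Both contain t, so the two alternatives are not disjoint — LL(1) conflict.

Yes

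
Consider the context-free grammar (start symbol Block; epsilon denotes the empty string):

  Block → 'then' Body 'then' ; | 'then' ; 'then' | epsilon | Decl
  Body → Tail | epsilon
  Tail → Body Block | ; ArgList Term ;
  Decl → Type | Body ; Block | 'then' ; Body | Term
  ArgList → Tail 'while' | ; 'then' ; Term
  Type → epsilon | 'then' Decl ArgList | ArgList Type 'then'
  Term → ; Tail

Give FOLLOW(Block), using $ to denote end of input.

{ $, 'then', 'while', ; }

Block is the start symbol, so $ ∈ FOLLOW(Block).
In Tail → Body Block: Block is at the end, add FOLLOW(Tail) = { $, 'then', 'while', ; }.
In Decl → Body ; Block: Block is at the end, add FOLLOW(Decl) = { $, 'then', 'while', ; }.
Union: FOLLOW(Block) = { $, 'then', 'while', ; }.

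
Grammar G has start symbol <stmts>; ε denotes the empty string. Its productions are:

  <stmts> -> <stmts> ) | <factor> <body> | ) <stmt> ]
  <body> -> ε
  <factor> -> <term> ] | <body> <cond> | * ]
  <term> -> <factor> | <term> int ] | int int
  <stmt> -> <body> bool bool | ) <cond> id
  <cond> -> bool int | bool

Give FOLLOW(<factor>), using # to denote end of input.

In <stmts> -> <factor> <body>: add FIRST(<body>)\{ε} = {  }.
  Since <body> is nullable, also add FOLLOW(<stmts>) = { #, ) }.
In <term> -> <factor>: <factor> is at the end, add FOLLOW(<term>) = { ], int }.
Union: FOLLOW(<factor>) = { #, ), ], int }.

{ #, ), ], int }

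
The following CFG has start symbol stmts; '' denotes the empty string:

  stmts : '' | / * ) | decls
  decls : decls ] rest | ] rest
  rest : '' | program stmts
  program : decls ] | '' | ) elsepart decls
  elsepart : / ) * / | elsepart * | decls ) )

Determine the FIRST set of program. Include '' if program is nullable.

{ ), ], '' }

From program : decls ]: add FIRST(decls) = { ] }.
program : '' contributes ''.
program : ) elsepart decls contributes {)}.
Union: FIRST(program) = { ), ], '' }.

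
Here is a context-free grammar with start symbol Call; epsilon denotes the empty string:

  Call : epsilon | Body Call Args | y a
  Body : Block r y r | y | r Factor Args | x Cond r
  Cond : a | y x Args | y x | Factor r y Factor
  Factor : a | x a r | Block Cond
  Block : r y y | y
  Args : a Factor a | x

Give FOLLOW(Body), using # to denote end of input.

{ a, r, x, y }

In Call : Body Call Args: add FIRST(Call Args) = { a, r, x, y }.
Union: FOLLOW(Body) = { a, r, x, y }.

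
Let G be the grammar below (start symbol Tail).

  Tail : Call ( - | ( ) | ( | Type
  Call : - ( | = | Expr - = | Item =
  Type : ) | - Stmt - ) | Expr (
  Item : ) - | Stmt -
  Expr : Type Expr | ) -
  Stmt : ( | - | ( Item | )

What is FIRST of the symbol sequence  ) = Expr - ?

{ ) }

) is a terminal; add {)} and stop.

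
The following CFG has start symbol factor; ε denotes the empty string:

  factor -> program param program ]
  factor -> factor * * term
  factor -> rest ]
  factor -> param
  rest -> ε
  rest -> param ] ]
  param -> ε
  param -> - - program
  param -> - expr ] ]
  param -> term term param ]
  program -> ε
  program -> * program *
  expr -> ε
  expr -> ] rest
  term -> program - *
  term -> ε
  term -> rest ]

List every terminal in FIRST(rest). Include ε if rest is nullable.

{ *, -, ], ε }

rest -> ε contributes ε.
From rest -> param ] ]: param nullable, take FIRST(param) ∪ {]} = { *, -, ] }.
Union: FIRST(rest) = { *, -, ], ε }.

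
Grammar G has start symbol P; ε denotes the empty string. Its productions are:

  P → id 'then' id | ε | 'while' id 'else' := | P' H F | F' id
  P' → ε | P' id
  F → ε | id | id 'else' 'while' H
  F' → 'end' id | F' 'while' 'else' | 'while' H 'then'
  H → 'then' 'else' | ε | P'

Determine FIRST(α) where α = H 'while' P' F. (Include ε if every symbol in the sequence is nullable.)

{ 'then', 'while', id }

Add FIRST(H)\{ε} = { 'then', id }; H is nullable, continue.
'while' is a terminal; add {'while'} and stop.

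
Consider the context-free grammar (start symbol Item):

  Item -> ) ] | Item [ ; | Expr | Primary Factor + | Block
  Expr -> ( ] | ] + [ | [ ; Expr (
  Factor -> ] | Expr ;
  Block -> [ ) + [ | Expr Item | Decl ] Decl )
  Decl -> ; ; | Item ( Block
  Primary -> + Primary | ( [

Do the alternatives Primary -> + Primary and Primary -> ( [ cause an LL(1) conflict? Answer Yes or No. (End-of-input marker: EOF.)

FIRST(+ Primary) = { + } and FIRST(( [) = { ( }.
The FIRST sets are disjoint and neither alternative is nullable — no conflict.

No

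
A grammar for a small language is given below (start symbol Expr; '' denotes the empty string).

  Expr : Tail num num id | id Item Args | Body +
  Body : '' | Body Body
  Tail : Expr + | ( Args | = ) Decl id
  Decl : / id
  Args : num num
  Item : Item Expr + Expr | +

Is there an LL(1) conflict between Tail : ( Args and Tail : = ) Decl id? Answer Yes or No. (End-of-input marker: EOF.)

No

FIRST(( Args) = { ( } and FIRST(= ) Decl id) = { = }.
The FIRST sets are disjoint and neither alternative is nullable — no conflict.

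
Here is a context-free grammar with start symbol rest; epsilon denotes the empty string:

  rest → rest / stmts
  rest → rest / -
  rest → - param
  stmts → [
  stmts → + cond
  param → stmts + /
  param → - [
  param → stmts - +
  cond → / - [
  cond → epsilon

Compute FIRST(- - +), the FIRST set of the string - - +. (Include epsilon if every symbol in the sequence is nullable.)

{ - }

- is a terminal; add {-} and stop.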